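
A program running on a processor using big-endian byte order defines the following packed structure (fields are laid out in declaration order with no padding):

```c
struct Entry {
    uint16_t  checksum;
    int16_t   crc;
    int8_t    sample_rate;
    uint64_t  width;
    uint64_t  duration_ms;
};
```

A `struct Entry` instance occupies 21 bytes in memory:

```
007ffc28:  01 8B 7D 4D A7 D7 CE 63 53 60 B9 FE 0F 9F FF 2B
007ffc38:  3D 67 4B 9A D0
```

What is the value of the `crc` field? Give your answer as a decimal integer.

32077

`crc` follows `checksum` (2 bytes), so it starts at byte offset 2 and occupies 2 bytes.
Bytes at offsets 2..3: 7D 4D.
Big-endian stores the most-significant byte at the lowest address.
The bytes are already most-significant first: 0x7D4D.
0x7D4D = 32077.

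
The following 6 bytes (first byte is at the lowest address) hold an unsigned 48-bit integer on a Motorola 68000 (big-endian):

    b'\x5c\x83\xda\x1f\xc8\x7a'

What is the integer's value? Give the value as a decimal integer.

101721369987194

Big-endian stores the most-significant byte at the lowest address.
The bytes are already most-significant first: 0x5C83DA1FC87A.
0x5C83DA1FC87A = 101721369987194.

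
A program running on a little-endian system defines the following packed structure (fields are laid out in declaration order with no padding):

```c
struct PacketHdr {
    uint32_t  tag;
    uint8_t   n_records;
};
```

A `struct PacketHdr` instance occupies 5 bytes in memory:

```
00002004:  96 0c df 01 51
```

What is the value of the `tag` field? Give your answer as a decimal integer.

31394966

`tag` is the first field, at byte offset 0, occupying 4 bytes.
Bytes at offsets 0..3: 96 0C DF 01.
Little-endian: lowest address holds the least-significant byte.
Reassemble most-significant byte first: 01 DF 0C 96 → 0x01DF0C96.
0x01DF0C96 = 31394966.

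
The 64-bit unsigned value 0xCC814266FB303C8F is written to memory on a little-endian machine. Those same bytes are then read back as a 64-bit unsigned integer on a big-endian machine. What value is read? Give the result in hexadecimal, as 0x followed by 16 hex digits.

0x8F3C30FB664281CC

Stored little-endian, the bytes at ascending addresses are 8F 3C 30 FB 66 42 81 CC.
Read back as big-endian, the last byte is least significant, giving 0x8F3C30FB664281CC.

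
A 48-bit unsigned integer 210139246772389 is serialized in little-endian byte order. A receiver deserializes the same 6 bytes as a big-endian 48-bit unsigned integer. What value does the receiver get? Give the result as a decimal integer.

210139246772389 in 48-bit hexadecimal is 0xBF1EDB2840A5.
Stored little-endian, the bytes at ascending addresses are A5 40 28 DB 1E BF.
Read back as big-endian, the last byte is least significant, giving 0xA54028DB1EBF.
0xA54028DB1EBF = 181694981938879.

181694981938879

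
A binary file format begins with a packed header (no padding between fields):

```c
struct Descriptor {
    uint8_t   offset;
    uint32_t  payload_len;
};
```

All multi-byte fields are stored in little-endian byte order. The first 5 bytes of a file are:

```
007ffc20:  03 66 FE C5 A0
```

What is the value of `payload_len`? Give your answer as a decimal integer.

`payload_len` follows `offset` (1 byte), so it starts at byte offset 1 and occupies 4 bytes.
Bytes at offsets 1..4: 66 FE C5 A0.
In little-endian order the low byte comes first in memory.
Reassemble most-significant byte first: A0 C5 FE 66 → 0xA0C5FE66.
0xA0C5FE66 = 2697330278.

2697330278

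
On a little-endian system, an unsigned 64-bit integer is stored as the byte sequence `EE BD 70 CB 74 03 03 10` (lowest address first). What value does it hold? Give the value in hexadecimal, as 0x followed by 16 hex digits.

0x10030374CB70BDEE

Little-endian stores the least-significant byte at the lowest address.
Reassemble most-significant byte first: 10 03 03 74 CB 70 BD EE → 0x10030374CB70BDEE.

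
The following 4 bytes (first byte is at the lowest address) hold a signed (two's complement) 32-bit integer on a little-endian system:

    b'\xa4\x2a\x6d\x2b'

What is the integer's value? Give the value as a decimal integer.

728574628

Little-endian stores the least-significant byte at the lowest address.
Reassemble most-significant byte first: 2B 6D 2A A4 → 0x2B6D2AA4.
0x2B6D2AA4 = 728574628.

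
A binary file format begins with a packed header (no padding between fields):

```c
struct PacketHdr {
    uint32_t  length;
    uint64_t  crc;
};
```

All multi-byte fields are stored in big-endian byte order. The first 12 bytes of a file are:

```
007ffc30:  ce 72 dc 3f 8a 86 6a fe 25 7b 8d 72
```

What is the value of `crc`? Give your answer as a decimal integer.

`crc` follows `length` (4 bytes), so it starts at byte offset 4 and occupies 8 bytes.
Bytes at offsets 4..11: 8A 86 6A FE 25 7B 8D 72.
Big-endian: lowest address holds the most-significant byte.
The bytes are already most-significant first: 0x8A866AFE257B8D72.
0x8A866AFE257B8D72 = 9981783263896374642.

9981783263896374642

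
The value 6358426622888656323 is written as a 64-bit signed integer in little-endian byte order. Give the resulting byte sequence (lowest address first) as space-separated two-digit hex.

C3 3D AA 3B 53 AB 3D 58

6358426622888656323 in hexadecimal, padded to 64 bits, is 0x583DAB533BAA3DC3.
Split into bytes (most-significant first): 58 3D AB 53 3B AA 3D C3.
Little-endian: lowest address holds the least-significant byte.
So at ascending addresses the bytes are C3 3D AA 3B 53 AB 3D 58.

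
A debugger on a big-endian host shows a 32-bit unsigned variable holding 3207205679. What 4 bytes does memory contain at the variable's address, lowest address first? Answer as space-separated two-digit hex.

3207205679 in hexadecimal, padded to 32 bits, is 0xBF2A132F.
Split into bytes (most-significant first): BF 2A 13 2F.
In big-endian order the high byte comes first in memory.
So the memory order matches the most-significant-first order: BF 2A 13 2F.

BF 2A 13 2F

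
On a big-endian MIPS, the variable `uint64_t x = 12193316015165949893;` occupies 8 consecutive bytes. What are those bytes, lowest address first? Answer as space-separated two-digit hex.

12193316015165949893 in hexadecimal, padded to 64 bits, is 0xA9375C50160C47C5.
Split into bytes (most-significant first): A9 37 5C 50 16 0C 47 C5.
Big-endian stores the most-significant byte at the lowest address.
So the memory order matches the most-significant-first order: A9 37 5C 50 16 0C 47 C5.

A9 37 5C 50 16 0C 47 C5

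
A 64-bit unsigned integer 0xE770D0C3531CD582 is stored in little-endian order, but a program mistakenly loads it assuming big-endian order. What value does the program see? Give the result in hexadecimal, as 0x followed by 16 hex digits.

Stored little-endian, the bytes at ascending addresses are 82 D5 1C 53 C3 D0 70 E7.
Read back as big-endian, the last byte is least significant, giving 0x82D51C53C3D070E7.

0x82D51C53C3D070E7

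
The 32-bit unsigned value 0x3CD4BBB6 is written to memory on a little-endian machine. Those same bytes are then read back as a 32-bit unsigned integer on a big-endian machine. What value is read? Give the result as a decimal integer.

3065762876

Stored little-endian, the bytes at ascending addresses are B6 BB D4 3C.
Read back as big-endian, the last byte is least significant, giving 0xB6BBD43C.
0xB6BBD43C = 3065762876.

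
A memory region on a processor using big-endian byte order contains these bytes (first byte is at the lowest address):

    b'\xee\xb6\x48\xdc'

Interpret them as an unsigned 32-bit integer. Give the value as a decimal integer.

4004923612

In big-endian order the high byte comes first in memory.
The bytes are already most-significant first: 0xEEB648DC.
0xEEB648DC = 4004923612.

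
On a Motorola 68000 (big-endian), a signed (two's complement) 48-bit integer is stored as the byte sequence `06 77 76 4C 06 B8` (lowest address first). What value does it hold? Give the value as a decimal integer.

7110155568824

Big-endian stores the most-significant byte at the lowest address.
The bytes are already most-significant first: 0x0677764C06B8.
0x0677764C06B8 = 7110155568824.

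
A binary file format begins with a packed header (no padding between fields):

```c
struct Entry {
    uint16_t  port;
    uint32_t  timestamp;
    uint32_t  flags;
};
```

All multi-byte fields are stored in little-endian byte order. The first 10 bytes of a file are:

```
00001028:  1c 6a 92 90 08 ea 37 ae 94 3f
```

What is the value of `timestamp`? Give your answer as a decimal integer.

`timestamp` follows `port` (2 bytes), so it starts at byte offset 2 and occupies 4 bytes.
Bytes at offsets 2..5: 92 90 08 EA.
Little-endian stores the least-significant byte at the lowest address.
Reassemble most-significant byte first: EA 08 90 92 → 0xEA089092.
0xEA089092 = 3926429842.

3926429842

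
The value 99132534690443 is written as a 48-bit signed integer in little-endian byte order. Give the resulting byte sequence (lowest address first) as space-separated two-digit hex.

8B 12 84 17 29 5A

99132534690443 in hexadecimal, padded to 48 bits, is 0x5A291784128B.
Split into bytes (most-significant first): 5A 29 17 84 12 8B.
In little-endian order the low byte comes first in memory.
So at ascending addresses the bytes are 8B 12 84 17 29 5A.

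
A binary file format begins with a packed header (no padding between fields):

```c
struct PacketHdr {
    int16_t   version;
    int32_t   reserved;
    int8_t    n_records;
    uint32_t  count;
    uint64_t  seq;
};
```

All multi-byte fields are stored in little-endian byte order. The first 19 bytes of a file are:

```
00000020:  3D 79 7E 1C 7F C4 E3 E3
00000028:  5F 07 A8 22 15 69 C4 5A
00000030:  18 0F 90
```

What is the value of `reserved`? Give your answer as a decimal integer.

-998302594

`reserved` follows `version` (2 bytes), so it starts at byte offset 2 and occupies 4 bytes.
Bytes at offsets 2..5: 7E 1C 7F C4.
In little-endian order the low byte comes first in memory.
Reassemble most-significant byte first: C4 7F 1C 7E → 0xC47F1C7E.
Top bit is set, so as a signed 32-bit value this is 0xC47F1C7E − 2^32 = -998302594.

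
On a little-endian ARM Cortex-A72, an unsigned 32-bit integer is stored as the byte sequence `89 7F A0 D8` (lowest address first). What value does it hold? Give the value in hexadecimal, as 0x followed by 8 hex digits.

0xD8A07F89

Little-endian: lowest address holds the least-significant byte.
Reassemble most-significant byte first: D8 A0 7F 89 → 0xD8A07F89.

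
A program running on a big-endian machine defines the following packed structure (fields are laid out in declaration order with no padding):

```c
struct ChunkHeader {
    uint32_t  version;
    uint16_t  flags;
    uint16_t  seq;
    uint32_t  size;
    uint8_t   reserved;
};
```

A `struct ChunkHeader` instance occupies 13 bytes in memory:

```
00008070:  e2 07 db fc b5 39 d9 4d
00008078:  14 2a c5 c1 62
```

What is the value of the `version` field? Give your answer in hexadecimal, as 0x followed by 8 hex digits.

0xE207DBFC

`version` is the first field, at byte offset 0, occupying 4 bytes.
Bytes at offsets 0..3: E2 07 DB FC.
In big-endian order the high byte comes first in memory.
The bytes are already most-significant first: 0xE207DBFC.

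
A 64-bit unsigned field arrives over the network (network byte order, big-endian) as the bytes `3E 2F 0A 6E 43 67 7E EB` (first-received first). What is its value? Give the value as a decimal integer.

4480811622950469355

Big-endian stores the most-significant byte at the lowest address.
The bytes are already most-significant first: 0x3E2F0A6E43677EEB.
0x3E2F0A6E43677EEB = 4480811622950469355.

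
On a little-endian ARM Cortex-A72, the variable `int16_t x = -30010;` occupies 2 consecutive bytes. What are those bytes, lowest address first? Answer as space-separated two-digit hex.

Two's complement of -30010 in 16 bits: 30010 = 0x753A; invert → 0x8AC5; add 1 → 0x8AC6.
Split into bytes (most-significant first): 8A C6.
Little-endian stores the least-significant byte at the lowest address.
So at ascending addresses the bytes are C6 8A.

C6 8A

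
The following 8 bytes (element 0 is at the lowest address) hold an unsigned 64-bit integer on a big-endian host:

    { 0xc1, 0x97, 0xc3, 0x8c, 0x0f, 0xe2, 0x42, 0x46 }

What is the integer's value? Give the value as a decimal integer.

Big-endian: lowest address holds the most-significant byte.
The bytes are already most-significant first: 0xC197C38C0FE24246.
0xC197C38C0FE24246 = 13949833377132724806.

13949833377132724806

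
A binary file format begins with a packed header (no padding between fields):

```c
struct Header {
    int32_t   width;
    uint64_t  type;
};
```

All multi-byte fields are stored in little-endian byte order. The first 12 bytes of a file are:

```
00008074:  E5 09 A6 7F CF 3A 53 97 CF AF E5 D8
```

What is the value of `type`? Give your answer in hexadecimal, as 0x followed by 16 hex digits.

0xD8E5AFCF97533ACF

`type` follows `width` (4 bytes), so it starts at byte offset 4 and occupies 8 bytes.
Bytes at offsets 4..11: CF 3A 53 97 CF AF E5 D8.
In little-endian order the low byte comes first in memory.
Reassemble most-significant byte first: D8 E5 AF CF 97 53 3A CF → 0xD8E5AFCF97533ACF.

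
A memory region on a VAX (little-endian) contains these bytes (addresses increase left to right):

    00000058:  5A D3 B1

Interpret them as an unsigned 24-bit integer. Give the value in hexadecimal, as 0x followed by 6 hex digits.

0xB1D35A

Little-endian stores the least-significant byte at the lowest address.
Reassemble most-significant byte first: B1 D3 5A → 0xB1D35A.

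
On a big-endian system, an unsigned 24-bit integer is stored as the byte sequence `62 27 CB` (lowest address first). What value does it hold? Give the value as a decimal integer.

Big-endian: lowest address holds the most-significant byte.
The bytes are already most-significant first: 0x6227CB.
0x6227CB = 6432715.

6432715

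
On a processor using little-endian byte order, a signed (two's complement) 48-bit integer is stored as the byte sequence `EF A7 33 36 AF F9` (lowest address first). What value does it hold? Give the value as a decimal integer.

Little-endian: lowest address holds the least-significant byte.
Reassemble most-significant byte first: F9 AF 36 33 A7 EF → 0xF9AF3633A7EF.
Top bit is set, so as a signed 48-bit value this is 0xF9AF3633A7EF − 2^48 = -6944052762641.

-6944052762641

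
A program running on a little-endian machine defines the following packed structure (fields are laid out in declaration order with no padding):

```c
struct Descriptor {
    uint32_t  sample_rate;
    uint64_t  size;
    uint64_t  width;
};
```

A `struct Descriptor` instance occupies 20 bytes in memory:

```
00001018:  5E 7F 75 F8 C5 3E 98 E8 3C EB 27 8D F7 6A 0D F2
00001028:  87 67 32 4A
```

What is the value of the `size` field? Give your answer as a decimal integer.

10171356930272411333

`size` follows `sample_rate` (4 bytes), so it starts at byte offset 4 and occupies 8 bytes.
Bytes at offsets 4..11: C5 3E 98 E8 3C EB 27 8D.
In little-endian order the low byte comes first in memory.
Reassemble most-significant byte first: 8D 27 EB 3C E8 98 3E C5 → 0x8D27EB3CE8983EC5.
0x8D27EB3CE8983EC5 = 10171356930272411333.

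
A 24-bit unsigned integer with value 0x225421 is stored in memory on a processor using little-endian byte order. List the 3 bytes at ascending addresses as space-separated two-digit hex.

21 54 22

Split into bytes (most-significant first): 22 54 21.
Little-endian stores the least-significant byte at the lowest address.
So at ascending addresses the bytes are 21 54 22.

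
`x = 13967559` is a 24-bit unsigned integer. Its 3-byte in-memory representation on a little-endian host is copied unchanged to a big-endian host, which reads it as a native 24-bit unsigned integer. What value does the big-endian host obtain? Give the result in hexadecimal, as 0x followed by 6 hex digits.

13967559 in 24-bit hexadecimal is 0xD520C7.
Stored little-endian, the bytes at ascending addresses are C7 20 D5.
Read back as big-endian, the last byte is least significant, giving 0xC720D5.

0xC720D5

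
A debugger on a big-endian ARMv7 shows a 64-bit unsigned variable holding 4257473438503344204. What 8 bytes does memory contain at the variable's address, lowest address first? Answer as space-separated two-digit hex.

4257473438503344204 in hexadecimal, padded to 64 bits, is 0x3B15958906A7184C.
Split into bytes (most-significant first): 3B 15 95 89 06 A7 18 4C.
Big-endian stores the most-significant byte at the lowest address.
So the memory order matches the most-significant-first order: 3B 15 95 89 06 A7 18 4C.

3B 15 95 89 06 A7 18 4C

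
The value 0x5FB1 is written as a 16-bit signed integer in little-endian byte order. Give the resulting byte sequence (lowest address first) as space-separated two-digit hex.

Split into bytes (most-significant first): 5F B1.
Little-endian stores the least-significant byte at the lowest address.
So at ascending addresses the bytes are B1 5F.

B1 5F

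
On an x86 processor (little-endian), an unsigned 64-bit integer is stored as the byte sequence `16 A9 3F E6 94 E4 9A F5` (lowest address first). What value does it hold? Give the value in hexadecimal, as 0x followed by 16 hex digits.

Little-endian: lowest address holds the least-significant byte.
Reassemble most-significant byte first: F5 9A E4 94 E6 3F A9 16 → 0xF59AE494E63FA916.

0xF59AE494E63FA916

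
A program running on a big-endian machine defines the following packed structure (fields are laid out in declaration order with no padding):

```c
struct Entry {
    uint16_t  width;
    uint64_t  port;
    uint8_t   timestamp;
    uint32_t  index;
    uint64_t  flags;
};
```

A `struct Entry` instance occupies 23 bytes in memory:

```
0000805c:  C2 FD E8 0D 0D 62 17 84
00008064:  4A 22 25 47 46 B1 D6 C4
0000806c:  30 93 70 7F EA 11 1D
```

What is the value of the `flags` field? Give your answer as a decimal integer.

`flags` follows `width` (2 B), `port` (8 B), `timestamp` (1 B), `index` (4 B), so it starts at offset 2 + 8 + 1 + 4 = 15 and occupies 8 bytes.
Bytes at offsets 15..22: C4 30 93 70 7F EA 11 1D.
In big-endian order the high byte comes first in memory.
The bytes are already most-significant first: 0xC43093707FEA111D.
0xC43093707FEA111D = 14136961341707653405.

14136961341707653405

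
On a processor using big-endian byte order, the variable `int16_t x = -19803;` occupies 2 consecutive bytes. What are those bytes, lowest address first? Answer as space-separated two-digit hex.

Two's complement of -19803 in 16 bits: 19803 = 0x4D5B; invert → 0xB2A4; add 1 → 0xB2A5.
Split into bytes (most-significant first): B2 A5.
Big-endian stores the most-significant byte at the lowest address.
So the memory order matches the most-significant-first order: B2 A5.

B2 A5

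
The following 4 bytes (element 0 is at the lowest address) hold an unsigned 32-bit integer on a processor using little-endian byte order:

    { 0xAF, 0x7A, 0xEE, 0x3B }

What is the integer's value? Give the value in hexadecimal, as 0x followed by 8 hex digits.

0x3BEE7AAF

Little-endian: lowest address holds the least-significant byte.
Reassemble most-significant byte first: 3B EE 7A AF → 0x3BEE7AAF.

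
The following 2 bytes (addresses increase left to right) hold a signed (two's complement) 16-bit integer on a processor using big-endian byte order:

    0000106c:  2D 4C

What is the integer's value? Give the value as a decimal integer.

Big-endian stores the most-significant byte at the lowest address.
The bytes are already most-significant first: 0x2D4C.
0x2D4C = 11596.

11596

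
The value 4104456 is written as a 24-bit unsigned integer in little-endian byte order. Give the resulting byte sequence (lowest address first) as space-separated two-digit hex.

4104456 in hexadecimal, padded to 24 bits, is 0x3EA108.
Split into bytes (most-significant first): 3E A1 08.
In little-endian order the low byte comes first in memory.
So at ascending addresses the bytes are 08 A1 3E.

08 A1 3E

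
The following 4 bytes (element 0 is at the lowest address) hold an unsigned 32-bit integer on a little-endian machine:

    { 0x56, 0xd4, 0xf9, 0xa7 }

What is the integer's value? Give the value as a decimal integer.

2818167894

In little-endian order the low byte comes first in memory.
Reassemble most-significant byte first: A7 F9 D4 56 → 0xA7F9D456.
0xA7F9D456 = 2818167894.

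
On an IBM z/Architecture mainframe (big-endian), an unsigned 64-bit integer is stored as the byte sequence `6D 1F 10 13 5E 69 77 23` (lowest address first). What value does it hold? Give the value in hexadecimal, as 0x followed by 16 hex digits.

Big-endian: lowest address holds the most-significant byte.
The bytes are already most-significant first: 0x6D1F10135E697723.

0x6D1F10135E697723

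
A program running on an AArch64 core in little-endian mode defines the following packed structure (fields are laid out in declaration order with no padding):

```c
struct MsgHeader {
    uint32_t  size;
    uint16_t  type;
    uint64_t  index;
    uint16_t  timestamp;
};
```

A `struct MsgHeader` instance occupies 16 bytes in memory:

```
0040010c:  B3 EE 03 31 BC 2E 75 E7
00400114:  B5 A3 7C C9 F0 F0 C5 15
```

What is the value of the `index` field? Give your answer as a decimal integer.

`index` follows `size` (4 B), `type` (2 B), so it starts at offset 4 + 2 = 6 and occupies 8 bytes.
Bytes at offsets 6..13: 75 E7 B5 A3 7C C9 F0 F0.
In little-endian order the low byte comes first in memory.
Reassemble most-significant byte first: F0 F0 C9 7C A3 B5 E7 75 → 0xF0F0C97CA3B5E775.
0xF0F0C97CA3B5E775 = 17361598100672997237.

17361598100672997237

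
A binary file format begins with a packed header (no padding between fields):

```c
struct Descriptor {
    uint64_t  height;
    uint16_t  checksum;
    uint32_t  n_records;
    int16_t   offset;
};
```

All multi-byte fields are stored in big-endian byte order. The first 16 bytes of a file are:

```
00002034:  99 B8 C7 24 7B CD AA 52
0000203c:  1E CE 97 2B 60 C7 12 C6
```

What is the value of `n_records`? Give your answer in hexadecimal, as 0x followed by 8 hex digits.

`n_records` follows `height` (8 B), `checksum` (2 B), so it starts at offset 8 + 2 = 10 and occupies 4 bytes.
Bytes at offsets 10..13: 97 2B 60 C7.
Big-endian: lowest address holds the most-significant byte.
The bytes are already most-significant first: 0x972B60C7.

0x972B60C7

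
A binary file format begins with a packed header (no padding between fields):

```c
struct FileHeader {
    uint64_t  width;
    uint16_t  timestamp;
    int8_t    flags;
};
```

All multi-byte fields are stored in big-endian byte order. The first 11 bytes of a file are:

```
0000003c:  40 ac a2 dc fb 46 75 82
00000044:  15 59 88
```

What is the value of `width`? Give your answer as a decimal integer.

4660278784413824386

`width` is the first field, at byte offset 0, occupying 8 bytes.
Bytes at offsets 0..7: 40 AC A2 DC FB 46 75 82.
Big-endian stores the most-significant byte at the lowest address.
The bytes are already most-significant first: 0x40ACA2DCFB467582.
0x40ACA2DCFB467582 = 4660278784413824386.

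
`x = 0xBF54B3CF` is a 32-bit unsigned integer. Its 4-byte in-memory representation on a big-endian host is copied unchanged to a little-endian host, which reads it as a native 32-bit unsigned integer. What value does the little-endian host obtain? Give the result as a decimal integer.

Stored big-endian, the bytes at ascending addresses are BF 54 B3 CF.
Read back as little-endian, the first byte is least significant, giving 0xCFB354BF.
0xCFB354BF = 3484636351.

3484636351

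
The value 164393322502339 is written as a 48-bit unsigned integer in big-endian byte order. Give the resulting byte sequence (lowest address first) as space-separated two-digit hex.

95 83 CD 97 58 C3

164393322502339 in hexadecimal, padded to 48 bits, is 0x9583CD9758C3.
Split into bytes (most-significant first): 95 83 CD 97 58 C3.
Big-endian stores the most-significant byte at the lowest address.
So the memory order matches the most-significant-first order: 95 83 CD 97 58 C3.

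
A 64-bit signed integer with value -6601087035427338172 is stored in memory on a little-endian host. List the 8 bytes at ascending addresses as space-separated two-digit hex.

Two's complement of -6601087035427338172 in 64 bits: 6601087035427338172 = 0x5B9BC5AF461537BC; invert → 0xA4643A50B9EAC843; add 1 → 0xA4643A50B9EAC844.
Split into bytes (most-significant first): A4 64 3A 50 B9 EA C8 44.
Little-endian stores the least-significant byte at the lowest address.
So at ascending addresses the bytes are 44 C8 EA B9 50 3A 64 A4.

44 C8 EA B9 50 3A 64 A4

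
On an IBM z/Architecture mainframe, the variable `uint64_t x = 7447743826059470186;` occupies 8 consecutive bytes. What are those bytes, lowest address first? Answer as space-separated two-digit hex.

67 5B B3 8C CA 62 25 6A

7447743826059470186 in hexadecimal, padded to 64 bits, is 0x675BB38CCA62256A.
Split into bytes (most-significant first): 67 5B B3 8C CA 62 25 6A.
Big-endian: lowest address holds the most-significant byte.
So the memory order matches the most-significant-first order: 67 5B B3 8C CA 62 25 6A.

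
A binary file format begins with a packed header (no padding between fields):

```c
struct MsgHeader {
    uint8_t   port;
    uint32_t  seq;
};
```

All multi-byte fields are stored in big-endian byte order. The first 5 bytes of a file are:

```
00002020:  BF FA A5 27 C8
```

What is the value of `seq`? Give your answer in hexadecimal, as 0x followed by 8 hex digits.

`seq` follows `port` (1 byte), so it starts at byte offset 1 and occupies 4 bytes.
Bytes at offsets 1..4: FA A5 27 C8.
Big-endian stores the most-significant byte at the lowest address.
The bytes are already most-significant first: 0xFAA527C8.

0xFAA527C8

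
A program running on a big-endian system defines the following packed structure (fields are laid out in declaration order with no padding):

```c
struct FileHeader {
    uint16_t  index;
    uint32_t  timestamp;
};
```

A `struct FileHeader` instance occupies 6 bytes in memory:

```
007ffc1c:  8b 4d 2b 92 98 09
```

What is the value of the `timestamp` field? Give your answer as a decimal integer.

731027465

`timestamp` follows `index` (2 bytes), so it starts at byte offset 2 and occupies 4 bytes.
Bytes at offsets 2..5: 2B 92 98 09.
Big-endian: lowest address holds the most-significant byte.
The bytes are already most-significant first: 0x2B929809.
0x2B929809 = 731027465.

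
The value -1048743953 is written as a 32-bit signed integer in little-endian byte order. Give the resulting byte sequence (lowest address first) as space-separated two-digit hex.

EF 6F 7D C1

Two's complement of -1048743953 in 32 bits: 1048743953 = 0x3E829011; invert → 0xC17D6FEE; add 1 → 0xC17D6FEF.
Split into bytes (most-significant first): C1 7D 6F EF.
Little-endian: lowest address holds the least-significant byte.
So at ascending addresses the bytes are EF 6F 7D C1.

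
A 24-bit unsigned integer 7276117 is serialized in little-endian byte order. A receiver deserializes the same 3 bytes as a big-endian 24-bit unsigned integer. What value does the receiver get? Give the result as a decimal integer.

5572207

7276117 in 24-bit hexadecimal is 0x6F0655.
Stored little-endian, the bytes at ascending addresses are 55 06 6F.
Read back as big-endian, the last byte is least significant, giving 0x55066F.
0x55066F = 5572207.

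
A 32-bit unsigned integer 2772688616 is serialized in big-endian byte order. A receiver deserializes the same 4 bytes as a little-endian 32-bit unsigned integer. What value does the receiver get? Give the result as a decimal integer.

2772688616 in 32-bit hexadecimal is 0xA543DEE8.
Stored big-endian, the bytes at ascending addresses are A5 43 DE E8.
Read back as little-endian, the first byte is least significant, giving 0xE8DE43A5.
0xE8DE43A5 = 3906880421.

3906880421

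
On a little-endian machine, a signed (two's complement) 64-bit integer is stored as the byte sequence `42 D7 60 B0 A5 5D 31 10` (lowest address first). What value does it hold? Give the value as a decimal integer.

In little-endian order the low byte comes first in memory.
Reassemble most-significant byte first: 10 31 5D A5 B0 60 D7 42 → 0x10315DA5B060D742.
0x10315DA5B060D742 = 1166816744675792706.

1166816744675792706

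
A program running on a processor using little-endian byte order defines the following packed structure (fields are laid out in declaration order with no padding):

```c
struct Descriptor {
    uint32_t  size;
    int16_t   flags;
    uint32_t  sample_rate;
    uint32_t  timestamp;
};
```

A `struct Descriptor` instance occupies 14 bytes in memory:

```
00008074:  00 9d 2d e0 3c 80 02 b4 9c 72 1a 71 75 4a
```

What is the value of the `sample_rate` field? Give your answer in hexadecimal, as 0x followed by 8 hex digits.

0x729CB402

`sample_rate` follows `size` (4 B), `flags` (2 B), so it starts at offset 4 + 2 = 6 and occupies 4 bytes.
Bytes at offsets 6..9: 02 B4 9C 72.
Little-endian: lowest address holds the least-significant byte.
Reassemble most-significant byte first: 72 9C B4 02 → 0x729CB402.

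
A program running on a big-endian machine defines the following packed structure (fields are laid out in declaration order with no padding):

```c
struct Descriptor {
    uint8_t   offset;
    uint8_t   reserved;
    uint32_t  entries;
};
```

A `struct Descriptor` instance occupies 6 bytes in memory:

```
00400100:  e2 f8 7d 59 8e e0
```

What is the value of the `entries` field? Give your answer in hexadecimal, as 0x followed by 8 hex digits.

0x7D598EE0

`entries` follows `offset` (1 B), `reserved` (1 B), so it starts at offset 1 + 1 = 2 and occupies 4 bytes.
Bytes at offsets 2..5: 7D 59 8E E0.
In big-endian order the high byte comes first in memory.
The bytes are already most-significant first: 0x7D598EE0.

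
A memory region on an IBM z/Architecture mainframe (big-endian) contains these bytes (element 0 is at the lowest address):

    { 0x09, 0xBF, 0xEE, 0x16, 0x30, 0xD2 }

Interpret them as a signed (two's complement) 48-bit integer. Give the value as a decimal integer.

10719937835218

In big-endian order the high byte comes first in memory.
The bytes are already most-significant first: 0x09BFEE1630D2.
0x09BFEE1630D2 = 10719937835218.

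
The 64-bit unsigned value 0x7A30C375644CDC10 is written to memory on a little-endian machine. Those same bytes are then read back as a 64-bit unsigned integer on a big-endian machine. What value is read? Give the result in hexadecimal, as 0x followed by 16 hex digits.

Stored little-endian, the bytes at ascending addresses are 10 DC 4C 64 75 C3 30 7A.
Read back as big-endian, the last byte is least significant, giving 0x10DC4C6475C3307A.

0x10DC4C6475C3307A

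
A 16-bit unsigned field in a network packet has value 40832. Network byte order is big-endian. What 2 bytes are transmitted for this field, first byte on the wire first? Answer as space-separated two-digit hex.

9F 80

40832 in hexadecimal, padded to 16 bits, is 0x9F80.
Split into bytes (most-significant first): 9F 80.
Big-endian stores the most-significant byte at the lowest address.
So the memory order matches the most-significant-first order: 9F 80.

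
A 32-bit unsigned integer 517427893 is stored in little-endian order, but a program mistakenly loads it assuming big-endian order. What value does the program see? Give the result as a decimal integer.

3042105118

517427893 in 32-bit hexadecimal is 0x1ED752B5.
Stored little-endian, the bytes at ascending addresses are B5 52 D7 1E.
Read back as big-endian, the last byte is least significant, giving 0xB552D71E.
0xB552D71E = 3042105118.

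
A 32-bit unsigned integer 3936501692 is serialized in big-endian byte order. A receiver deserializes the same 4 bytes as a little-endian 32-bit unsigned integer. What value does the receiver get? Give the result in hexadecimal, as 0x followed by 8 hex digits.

3936501692 in 32-bit hexadecimal is 0xEAA23FBC.
Stored big-endian, the bytes at ascending addresses are EA A2 3F BC.
Read back as little-endian, the first byte is least significant, giving 0xBC3FA2EA.

0xBC3FA2EA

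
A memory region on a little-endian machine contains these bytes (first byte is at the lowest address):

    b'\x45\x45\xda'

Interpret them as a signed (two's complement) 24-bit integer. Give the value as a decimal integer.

Little-endian: lowest address holds the least-significant byte.
Reassemble most-significant byte first: DA 45 45 → 0xDA4545.
Top bit is set, so as a signed 24-bit value this is 0xDA4545 − 2^24 = -2472635.

-2472635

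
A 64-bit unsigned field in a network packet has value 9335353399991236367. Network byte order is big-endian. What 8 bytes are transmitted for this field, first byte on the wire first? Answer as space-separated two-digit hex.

81 8D D6 74 DB 36 77 0F

9335353399991236367 in hexadecimal, padded to 64 bits, is 0x818DD674DB36770F.
Split into bytes (most-significant first): 81 8D D6 74 DB 36 77 0F.
Big-endian: lowest address holds the most-significant byte.
So the memory order matches the most-significant-first order: 81 8D D6 74 DB 36 77 0F.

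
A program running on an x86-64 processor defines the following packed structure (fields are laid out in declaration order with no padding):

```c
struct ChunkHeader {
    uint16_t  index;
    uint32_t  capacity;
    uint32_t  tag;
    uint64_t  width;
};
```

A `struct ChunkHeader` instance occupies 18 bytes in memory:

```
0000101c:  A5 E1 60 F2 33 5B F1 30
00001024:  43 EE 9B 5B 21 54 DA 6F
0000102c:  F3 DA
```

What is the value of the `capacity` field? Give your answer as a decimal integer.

`capacity` follows `index` (2 bytes), so it starts at byte offset 2 and occupies 4 bytes.
Bytes at offsets 2..5: 60 F2 33 5B.
Little-endian stores the least-significant byte at the lowest address.
Reassemble most-significant byte first: 5B 33 F2 60 → 0x5B33F260.
0x5B33F260 = 1530131040.

1530131040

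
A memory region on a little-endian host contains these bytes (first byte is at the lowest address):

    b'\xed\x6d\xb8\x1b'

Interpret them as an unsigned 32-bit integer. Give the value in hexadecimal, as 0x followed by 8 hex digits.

0x1BB86DED

In little-endian order the low byte comes first in memory.
Reassemble most-significant byte first: 1B B8 6D ED → 0x1BB86DED.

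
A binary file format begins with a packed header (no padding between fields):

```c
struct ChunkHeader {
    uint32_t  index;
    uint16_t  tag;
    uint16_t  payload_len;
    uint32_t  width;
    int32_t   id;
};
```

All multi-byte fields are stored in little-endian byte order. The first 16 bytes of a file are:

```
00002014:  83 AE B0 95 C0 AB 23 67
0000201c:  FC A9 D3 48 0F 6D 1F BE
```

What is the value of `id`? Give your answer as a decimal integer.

`id` follows `index` (4 B), `tag` (2 B), `payload_len` (2 B), `width` (4 B), so it starts at offset 4 + 2 + 2 + 4 = 12 and occupies 4 bytes.
Bytes at offsets 12..15: 0F 6D 1F BE.
Little-endian stores the least-significant byte at the lowest address.
Reassemble most-significant byte first: BE 1F 6D 0F → 0xBE1F6D0F.
Top bit is set, so as a signed 32-bit value this is 0xBE1F6D0F − 2^32 = -1105236721.

-1105236721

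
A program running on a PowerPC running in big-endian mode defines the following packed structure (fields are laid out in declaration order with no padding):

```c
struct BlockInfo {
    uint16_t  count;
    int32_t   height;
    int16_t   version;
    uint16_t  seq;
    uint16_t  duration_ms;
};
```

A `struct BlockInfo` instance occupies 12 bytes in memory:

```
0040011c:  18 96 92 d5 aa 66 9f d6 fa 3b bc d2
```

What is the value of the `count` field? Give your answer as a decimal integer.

6294

`count` is the first field, at byte offset 0, occupying 2 bytes.
Bytes at offsets 0..1: 18 96.
In big-endian order the high byte comes first in memory.
The bytes are already most-significant first: 0x1896.
0x1896 = 6294.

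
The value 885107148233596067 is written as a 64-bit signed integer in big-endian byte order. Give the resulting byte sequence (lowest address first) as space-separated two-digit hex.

885107148233596067 in hexadecimal, padded to 64 bits, is 0x0C488843069F5CA3.
Split into bytes (most-significant first): 0C 48 88 43 06 9F 5C A3.
Big-endian: lowest address holds the most-significant byte.
So the memory order matches the most-significant-first order: 0C 48 88 43 06 9F 5C A3.

0C 48 88 43 06 9F 5C A3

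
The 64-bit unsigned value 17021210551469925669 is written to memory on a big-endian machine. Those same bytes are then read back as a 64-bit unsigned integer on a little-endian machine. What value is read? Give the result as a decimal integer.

17021210551469925669 in 64-bit hexadecimal is 0xEC377CD0777EE525.
Stored big-endian, the bytes at ascending addresses are EC 37 7C D0 77 7E E5 25.
Read back as little-endian, the first byte is least significant, giving 0x25E57E77D07C37EC.
0x25E57E77D07C37EC = 2730727802134083564.

2730727802134083564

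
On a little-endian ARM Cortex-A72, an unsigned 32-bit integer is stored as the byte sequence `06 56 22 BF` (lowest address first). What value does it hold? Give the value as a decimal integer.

Little-endian stores the least-significant byte at the lowest address.
Reassemble most-significant byte first: BF 22 56 06 → 0xBF225606.
0xBF225606 = 3206698502.

3206698502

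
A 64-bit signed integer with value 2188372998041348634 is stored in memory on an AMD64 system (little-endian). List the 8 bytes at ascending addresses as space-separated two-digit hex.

1A AA 4F B0 A5 A9 5E 1E

2188372998041348634 in hexadecimal, padded to 64 bits, is 0x1E5EA9A5B04FAA1A.
Split into bytes (most-significant first): 1E 5E A9 A5 B0 4F AA 1A.
Little-endian: lowest address holds the least-significant byte.
So at ascending addresses the bytes are 1A AA 4F B0 A5 A9 5E 1E.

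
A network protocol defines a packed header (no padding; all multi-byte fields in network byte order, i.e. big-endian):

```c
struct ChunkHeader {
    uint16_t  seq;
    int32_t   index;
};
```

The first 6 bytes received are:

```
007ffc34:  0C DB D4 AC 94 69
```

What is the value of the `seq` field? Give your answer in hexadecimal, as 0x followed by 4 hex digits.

0x0CDB

`seq` is the first field, at byte offset 0, occupying 2 bytes.
Bytes at offsets 0..1: 0C DB.
Big-endian: lowest address holds the most-significant byte.
The bytes are already most-significant first: 0x0CDB.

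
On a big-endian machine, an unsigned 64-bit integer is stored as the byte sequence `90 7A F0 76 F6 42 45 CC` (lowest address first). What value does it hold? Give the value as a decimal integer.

10410897882348668364

Big-endian: lowest address holds the most-significant byte.
The bytes are already most-significant first: 0x907AF076F64245CC.
0x907AF076F64245CC = 10410897882348668364.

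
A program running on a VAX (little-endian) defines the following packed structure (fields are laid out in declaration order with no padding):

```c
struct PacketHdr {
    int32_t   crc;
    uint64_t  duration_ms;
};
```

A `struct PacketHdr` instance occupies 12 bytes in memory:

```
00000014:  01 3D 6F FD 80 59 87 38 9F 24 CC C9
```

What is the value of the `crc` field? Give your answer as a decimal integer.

-43041535

`crc` is the first field, at byte offset 0, occupying 4 bytes.
Bytes at offsets 0..3: 01 3D 6F FD.
In little-endian order the low byte comes first in memory.
Reassemble most-significant byte first: FD 6F 3D 01 → 0xFD6F3D01.
Top bit is set, so as a signed 32-bit value this is 0xFD6F3D01 − 2^32 = -43041535.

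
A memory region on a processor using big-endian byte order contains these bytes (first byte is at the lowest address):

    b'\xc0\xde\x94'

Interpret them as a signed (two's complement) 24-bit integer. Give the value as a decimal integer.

In big-endian order the high byte comes first in memory.
The bytes are already most-significant first: 0xC0DE94.
Top bit is set, so as a signed 24-bit value this is 0xC0DE94 − 2^24 = -4137324.

-4137324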